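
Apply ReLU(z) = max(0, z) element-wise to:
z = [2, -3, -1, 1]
h = [2, 0, 0, 1]

ReLU applied element-wise: max(0,2)=2, max(0,-3)=0, max(0,-1)=0, max(0,1)=1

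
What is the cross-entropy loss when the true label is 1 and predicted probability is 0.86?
L = 0.1508

L = -1·log(0.86) - 0·log(0.14) = -log(0.86) = 0.1508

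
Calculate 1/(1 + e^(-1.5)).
0.8176

sigmoid(1.5) = 1/(1 + e^(-1.5)) = 1/(1 + 0.2231) = 0.8176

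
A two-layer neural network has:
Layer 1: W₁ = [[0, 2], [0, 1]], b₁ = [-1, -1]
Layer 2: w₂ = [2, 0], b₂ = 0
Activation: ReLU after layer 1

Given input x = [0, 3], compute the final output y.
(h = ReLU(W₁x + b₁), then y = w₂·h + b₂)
y = 10

Layer 1 pre-activation: z₁ = [5, 2]
After ReLU: h = [5, 2]
Layer 2 output: y = 2×5 + 0×2 + 0 = 10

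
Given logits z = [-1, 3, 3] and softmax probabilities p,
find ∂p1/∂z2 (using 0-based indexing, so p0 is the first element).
∂p1/∂z2 = -0.2455

p = softmax(z) = [0.009075, 0.4955, 0.4955]
p1 = 0.4955, p2 = 0.4955

∂p1/∂z2 = -p1 × p2 = -0.4955 × 0.4955 = -0.2455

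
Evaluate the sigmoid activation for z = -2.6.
0.06914

sigmoid(-2.6) = 1/(1 + e^(2.6)) = 1/(1 + 13.46) = 0.06914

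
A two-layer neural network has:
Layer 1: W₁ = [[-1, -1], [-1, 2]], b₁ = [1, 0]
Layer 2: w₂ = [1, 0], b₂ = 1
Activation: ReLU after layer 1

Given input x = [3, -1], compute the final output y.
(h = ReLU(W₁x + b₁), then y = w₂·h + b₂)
y = 1

Layer 1 pre-activation: z₁ = [-1, -5]
After ReLU: h = [0, 0]
Layer 2 output: y = 1×0 + 0×0 + 1 = 1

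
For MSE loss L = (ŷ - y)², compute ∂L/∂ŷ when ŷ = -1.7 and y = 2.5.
∂L/∂ŷ = -8.4

∂L/∂ŷ = 2(ŷ - y) = 2(-1.7 - 2.5) = 2(-4.2) = -8.4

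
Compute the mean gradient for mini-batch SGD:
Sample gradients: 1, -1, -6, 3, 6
Average gradient = 0.6

Average = (1/5)(1 + -1 + -6 + 3 + 6) = 3/5 = 0.6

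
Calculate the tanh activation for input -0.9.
-0.7163

tanh(-0.9) = (e^(-0.9) - e^(0.9))/(e^(-0.9) + e^(0.9)) = -0.7163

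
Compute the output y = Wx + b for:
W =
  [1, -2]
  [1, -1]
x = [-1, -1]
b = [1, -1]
y = [2, -1]

Wx = [1×-1 + -2×-1, 1×-1 + -1×-1]
   = [1, 0]
y = Wx + b = [1 + 1, 0 + -1] = [2, -1]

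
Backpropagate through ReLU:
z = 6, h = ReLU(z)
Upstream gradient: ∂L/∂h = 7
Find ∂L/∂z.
∂L/∂z = 7

h = ReLU(6) = 6
Since z > 0: ∂h/∂z = 1
∂L/∂z = ∂L/∂h · ∂h/∂z = 7 × 1 = 7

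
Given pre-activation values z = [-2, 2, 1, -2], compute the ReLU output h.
h = [0, 2, 1, 0]

ReLU applied element-wise: max(0,-2)=0, max(0,2)=2, max(0,1)=1, max(0,-2)=0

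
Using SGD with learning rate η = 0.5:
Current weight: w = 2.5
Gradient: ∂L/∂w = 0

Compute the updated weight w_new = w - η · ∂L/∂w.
w_new = 2.5

w_new = w - η·∂L/∂w = 2.5 - 0.5×(0) = 2.5 - (0) = 2.5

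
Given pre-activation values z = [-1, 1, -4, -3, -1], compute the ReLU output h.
h = [0, 1, 0, 0, 0]

ReLU applied element-wise: max(0,-1)=0, max(0,1)=1, max(0,-4)=0, max(0,-3)=0, max(0,-1)=0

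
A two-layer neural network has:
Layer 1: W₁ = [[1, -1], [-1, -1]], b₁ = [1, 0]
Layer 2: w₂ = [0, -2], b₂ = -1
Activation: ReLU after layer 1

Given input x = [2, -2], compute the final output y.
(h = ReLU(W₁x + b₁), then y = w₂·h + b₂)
y = -1

Layer 1 pre-activation: z₁ = [5, 0]
After ReLU: h = [5, 0]
Layer 2 output: y = 0×5 + -2×0 + -1 = -1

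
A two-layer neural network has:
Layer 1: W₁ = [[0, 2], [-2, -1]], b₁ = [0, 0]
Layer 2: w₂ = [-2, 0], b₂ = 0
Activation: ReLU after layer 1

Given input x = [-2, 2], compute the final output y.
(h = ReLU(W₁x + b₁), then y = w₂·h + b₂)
y = -8

Layer 1 pre-activation: z₁ = [4, 2]
After ReLU: h = [4, 2]
Layer 2 output: y = -2×4 + 0×2 + 0 = -8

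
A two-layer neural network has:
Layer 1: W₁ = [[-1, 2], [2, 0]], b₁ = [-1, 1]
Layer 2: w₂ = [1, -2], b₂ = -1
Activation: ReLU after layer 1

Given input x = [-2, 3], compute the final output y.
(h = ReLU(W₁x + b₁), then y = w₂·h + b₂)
y = 6

Layer 1 pre-activation: z₁ = [7, -3]
After ReLU: h = [7, 0]
Layer 2 output: y = 1×7 + -2×0 + -1 = 6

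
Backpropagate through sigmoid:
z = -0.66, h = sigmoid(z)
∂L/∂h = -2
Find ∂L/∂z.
∂L/∂z = -0.4493

σ(-0.66) = 0.3407
σ'(-0.66) = σ(-0.66)(1 - σ(-0.66)) = 0.3407 × 0.6593 = 0.2246
∂L/∂z = ∂L/∂h · σ'(z) = -2 × 0.2246 = -0.4493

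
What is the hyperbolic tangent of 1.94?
0.9595

tanh(1.94) = (e^(1.94) - e^(-1.94))/(e^(1.94) + e^(-1.94)) = 0.9595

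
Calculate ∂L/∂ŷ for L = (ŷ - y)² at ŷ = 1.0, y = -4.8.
∂L/∂ŷ = 11.6

∂L/∂ŷ = 2(ŷ - y) = 2(1.0 - -4.8) = 2(5.8) = 11.6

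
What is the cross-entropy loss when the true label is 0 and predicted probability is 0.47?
L = 0.6349

L = -0·log(0.47) - 1·log(0.53) = -log(0.53) = 0.6349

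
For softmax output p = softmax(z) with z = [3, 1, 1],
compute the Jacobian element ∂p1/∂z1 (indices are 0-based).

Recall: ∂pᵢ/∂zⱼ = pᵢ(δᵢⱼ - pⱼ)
∂p1/∂z1 = 0.09516

p = softmax(z) = [0.787, 0.1065, 0.1065]
p1 = 0.1065

∂p1/∂z1 = p1(1 - p1) = 0.1065 × (1 - 0.1065) = 0.09516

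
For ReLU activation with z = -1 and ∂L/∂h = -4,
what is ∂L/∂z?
∂L/∂z = 0

h = ReLU(-1) = 0
Since z < 0: ∂h/∂z = 0
∂L/∂z = ∂L/∂h · ∂h/∂z = -4 × 0 = 0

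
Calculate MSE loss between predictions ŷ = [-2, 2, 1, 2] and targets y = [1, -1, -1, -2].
MSE = 9.5

MSE = (1/4)((-2-1)² + (2--1)² + (1--1)² + (2--2)²) = (1/4)(9 + 9 + 4 + 16) = 9.5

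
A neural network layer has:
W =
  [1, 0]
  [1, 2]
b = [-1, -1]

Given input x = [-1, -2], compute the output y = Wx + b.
y = [-2, -6]

Wx = [1×-1 + 0×-2, 1×-1 + 2×-2]
   = [-1, -5]
y = Wx + b = [-1 + -1, -5 + -1] = [-2, -6]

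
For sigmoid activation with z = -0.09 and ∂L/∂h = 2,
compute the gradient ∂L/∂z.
∂L/∂z = 0.499

σ(-0.09) = 0.4775
σ'(-0.09) = σ(-0.09)(1 - σ(-0.09)) = 0.4775 × 0.5225 = 0.2495
∂L/∂z = ∂L/∂h · σ'(z) = 2 × 0.2495 = 0.499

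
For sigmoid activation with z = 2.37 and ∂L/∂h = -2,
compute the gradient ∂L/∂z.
∂L/∂z = -0.1564

σ(2.37) = 0.9145
σ'(2.37) = σ(2.37)(1 - σ(2.37)) = 0.9145 × 0.08549 = 0.07818
∂L/∂z = ∂L/∂h · σ'(z) = -2 × 0.07818 = -0.1564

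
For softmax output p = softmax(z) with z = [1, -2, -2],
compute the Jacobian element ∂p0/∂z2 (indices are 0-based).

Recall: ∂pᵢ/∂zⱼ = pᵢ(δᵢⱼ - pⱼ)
∂p0/∂z2 = -0.04118

p = softmax(z) = [0.9094, 0.04528, 0.04528]
p0 = 0.9094, p2 = 0.04528

∂p0/∂z2 = -p0 × p2 = -0.9094 × 0.04528 = -0.04118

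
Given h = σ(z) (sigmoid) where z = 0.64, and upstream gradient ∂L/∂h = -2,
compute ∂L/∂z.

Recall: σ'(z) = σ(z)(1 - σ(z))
∂L/∂z = -0.4521

σ(0.64) = 0.6548
σ'(0.64) = σ(0.64)(1 - σ(0.64)) = 0.6548 × 0.3452 = 0.2261
∂L/∂z = ∂L/∂h · σ'(z) = -2 × 0.2261 = -0.4521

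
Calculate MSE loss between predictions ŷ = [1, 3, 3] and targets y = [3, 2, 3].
MSE = 1.667

MSE = (1/3)((1-3)² + (3-2)² + (3-3)²) = (1/3)(4 + 1 + 0) = 1.667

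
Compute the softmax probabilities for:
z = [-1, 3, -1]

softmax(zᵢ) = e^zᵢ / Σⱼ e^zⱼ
p = [0.0177, 0.9647, 0.0177]

exp(z) = [0.3679, 20.09, 0.3679]
Sum = 20.82
p = [0.0177, 0.9647, 0.0177]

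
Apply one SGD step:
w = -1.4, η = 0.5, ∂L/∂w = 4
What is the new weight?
w_new = -3.4

w_new = w - η·∂L/∂w = -1.4 - 0.5×(4) = -1.4 - (2) = -3.4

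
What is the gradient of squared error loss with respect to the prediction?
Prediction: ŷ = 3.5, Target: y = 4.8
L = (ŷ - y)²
∂L/∂ŷ = -2.6

∂L/∂ŷ = 2(ŷ - y) = 2(3.5 - 4.8) = 2(-1.3) = -2.6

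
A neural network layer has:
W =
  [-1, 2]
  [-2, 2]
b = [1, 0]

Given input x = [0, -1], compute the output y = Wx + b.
y = [-1, -2]

Wx = [-1×0 + 2×-1, -2×0 + 2×-1]
   = [-2, -2]
y = Wx + b = [-2 + 1, -2 + 0] = [-1, -2]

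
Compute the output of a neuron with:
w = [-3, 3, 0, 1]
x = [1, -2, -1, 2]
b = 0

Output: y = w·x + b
y = -7

y = (-3)(1) + (3)(-2) + (0)(-1) + (1)(2) + 0 = -7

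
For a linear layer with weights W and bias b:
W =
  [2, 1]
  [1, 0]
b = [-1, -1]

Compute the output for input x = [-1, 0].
y = [-3, -2]

Wx = [2×-1 + 1×0, 1×-1 + 0×0]
   = [-2, -1]
y = Wx + b = [-2 + -1, -1 + -1] = [-3, -2]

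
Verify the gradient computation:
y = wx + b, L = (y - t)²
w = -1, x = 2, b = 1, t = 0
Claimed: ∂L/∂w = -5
Incorrect

y = (-1)(2) + 1 = -1
∂L/∂y = 2(y - t) = 2(-1 - 0) = -2
∂y/∂w = x = 2
∂L/∂w = -2 × 2 = -4

Claimed value: -5
Incorrect: The correct gradient is -4.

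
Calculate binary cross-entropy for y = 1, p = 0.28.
L = 1.273

L = -1·log(0.28) - 0·log(0.72) = -log(0.28) = 1.273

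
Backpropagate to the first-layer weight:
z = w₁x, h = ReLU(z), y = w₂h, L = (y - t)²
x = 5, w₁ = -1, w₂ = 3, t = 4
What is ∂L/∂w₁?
∂L/∂w₁ = 0

Forward pass:
z = w₁x = -1×5 = -5
h = ReLU(-5) = 0
y = w₂h = 3×0 = 0

Backward pass:
∂L/∂y = 2(y - t) = 2(0 - 4) = -8
∂y/∂h = w₂ = 3
∂h/∂z = 0 (ReLU derivative)
∂z/∂w₁ = x = 5

∂L/∂w₁ = -8 × 3 × 0 × 5 = 0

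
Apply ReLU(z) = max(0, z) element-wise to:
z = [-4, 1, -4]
h = [0, 1, 0]

ReLU applied element-wise: max(0,-4)=0, max(0,1)=1, max(0,-4)=0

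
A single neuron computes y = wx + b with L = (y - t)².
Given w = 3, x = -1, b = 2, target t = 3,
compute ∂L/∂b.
∂L/∂b = -8

y = wx + b = (3)(-1) + 2 = -1
∂L/∂y = 2(y - t) = 2(-1 - 3) = -8
∂y/∂b = 1
∂L/∂b = ∂L/∂y · ∂y/∂b = -8 × 1 = -8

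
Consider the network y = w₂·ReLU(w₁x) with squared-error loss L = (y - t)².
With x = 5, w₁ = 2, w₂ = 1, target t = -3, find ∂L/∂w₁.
∂L/∂w₁ = 130

Forward pass:
z = w₁x = 2×5 = 10
h = ReLU(10) = 10
y = w₂h = 1×10 = 10

Backward pass:
∂L/∂y = 2(y - t) = 2(10 - -3) = 26
∂y/∂h = w₂ = 1
∂h/∂z = 1 (ReLU derivative)
∂z/∂w₁ = x = 5

∂L/∂w₁ = 26 × 1 × 1 × 5 = 130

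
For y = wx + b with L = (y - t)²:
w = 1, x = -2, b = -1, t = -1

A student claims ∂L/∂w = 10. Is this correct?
Incorrect

y = (1)(-2) + -1 = -3
∂L/∂y = 2(y - t) = 2(-3 - -1) = -4
∂y/∂w = x = -2
∂L/∂w = -4 × -2 = 8

Claimed value: 10
Incorrect: The correct gradient is 8.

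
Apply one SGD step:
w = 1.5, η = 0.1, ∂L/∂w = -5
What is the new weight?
w_new = 2

w_new = w - η·∂L/∂w = 1.5 - 0.1×(-5) = 1.5 - (-0.5) = 2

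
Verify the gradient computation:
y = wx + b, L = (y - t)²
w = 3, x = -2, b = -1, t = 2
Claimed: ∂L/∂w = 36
Correct

y = (3)(-2) + -1 = -7
∂L/∂y = 2(y - t) = 2(-7 - 2) = -18
∂y/∂w = x = -2
∂L/∂w = -18 × -2 = 36

Claimed value: 36
Correct: The correct gradient is 36.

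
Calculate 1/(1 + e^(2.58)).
0.07044

sigmoid(-2.58) = 1/(1 + e^(2.58)) = 1/(1 + 13.2) = 0.07044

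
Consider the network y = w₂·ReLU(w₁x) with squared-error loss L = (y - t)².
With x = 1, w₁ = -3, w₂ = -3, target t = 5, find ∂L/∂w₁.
∂L/∂w₁ = 0

Forward pass:
z = w₁x = -3×1 = -3
h = ReLU(-3) = 0
y = w₂h = -3×0 = 0

Backward pass:
∂L/∂y = 2(y - t) = 2(0 - 5) = -10
∂y/∂h = w₂ = -3
∂h/∂z = 0 (ReLU derivative)
∂z/∂w₁ = x = 1

∂L/∂w₁ = -10 × -3 × 0 × 1 = 0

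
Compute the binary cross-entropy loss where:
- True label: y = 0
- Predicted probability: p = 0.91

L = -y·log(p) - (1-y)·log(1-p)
L = 2.408

L = -0·log(0.91) - 1·log(0.09) = -log(0.09) = 2.408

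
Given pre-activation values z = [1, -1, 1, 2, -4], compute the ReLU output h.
h = [1, 0, 1, 2, 0]

ReLU applied element-wise: max(0,1)=1, max(0,-1)=0, max(0,1)=1, max(0,2)=2, max(0,-4)=0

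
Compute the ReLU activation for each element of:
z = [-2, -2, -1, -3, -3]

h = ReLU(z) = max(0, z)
h = [0, 0, 0, 0, 0]

ReLU applied element-wise: max(0,-2)=0, max(0,-2)=0, max(0,-1)=0, max(0,-3)=0, max(0,-3)=0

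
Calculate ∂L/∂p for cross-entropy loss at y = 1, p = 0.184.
∂L/∂p = -5.435

∂L/∂p = -y/p + (1-y)/(1-p) = -1/0.184 + 0 = -5.435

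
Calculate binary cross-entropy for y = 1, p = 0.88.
L = 0.1278

L = -1·log(0.88) - 0·log(0.12) = -log(0.88) = 0.1278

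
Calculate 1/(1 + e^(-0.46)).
0.613

sigmoid(0.46) = 1/(1 + e^(-0.46)) = 1/(1 + 0.6313) = 0.613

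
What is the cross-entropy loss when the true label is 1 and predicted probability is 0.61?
L = 0.4943

L = -1·log(0.61) - 0·log(0.39) = -log(0.61) = 0.4943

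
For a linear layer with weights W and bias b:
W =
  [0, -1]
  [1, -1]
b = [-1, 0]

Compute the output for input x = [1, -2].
y = [1, 3]

Wx = [0×1 + -1×-2, 1×1 + -1×-2]
   = [2, 3]
y = Wx + b = [2 + -1, 3 + 0] = [1, 3]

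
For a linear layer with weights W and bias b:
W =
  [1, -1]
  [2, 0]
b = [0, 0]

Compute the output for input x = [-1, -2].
y = [1, -2]

Wx = [1×-1 + -1×-2, 2×-1 + 0×-2]
   = [1, -2]
y = Wx + b = [1 + 0, -2 + 0] = [1, -2]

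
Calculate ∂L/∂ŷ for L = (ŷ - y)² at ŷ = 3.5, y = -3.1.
∂L/∂ŷ = 13.2

∂L/∂ŷ = 2(ŷ - y) = 2(3.5 - -3.1) = 2(6.6) = 13.2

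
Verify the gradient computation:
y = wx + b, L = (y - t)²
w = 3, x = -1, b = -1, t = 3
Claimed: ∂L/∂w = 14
Correct

y = (3)(-1) + -1 = -4
∂L/∂y = 2(y - t) = 2(-4 - 3) = -14
∂y/∂w = x = -1
∂L/∂w = -14 × -1 = 14

Claimed value: 14
Correct: The correct gradient is 14.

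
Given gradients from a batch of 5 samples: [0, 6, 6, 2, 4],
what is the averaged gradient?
Average gradient = 3.6

Average = (1/5)(0 + 6 + 6 + 2 + 4) = 18/5 = 3.6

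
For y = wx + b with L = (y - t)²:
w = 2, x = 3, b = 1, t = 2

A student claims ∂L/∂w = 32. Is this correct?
Incorrect

y = (2)(3) + 1 = 7
∂L/∂y = 2(y - t) = 2(7 - 2) = 10
∂y/∂w = x = 3
∂L/∂w = 10 × 3 = 30

Claimed value: 32
Incorrect: The correct gradient is 30.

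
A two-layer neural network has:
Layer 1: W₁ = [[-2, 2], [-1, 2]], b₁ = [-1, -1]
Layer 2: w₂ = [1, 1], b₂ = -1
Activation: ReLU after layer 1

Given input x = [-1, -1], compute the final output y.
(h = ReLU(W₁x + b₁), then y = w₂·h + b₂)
y = -1

Layer 1 pre-activation: z₁ = [-1, -2]
After ReLU: h = [0, 0]
Layer 2 output: y = 1×0 + 1×0 + -1 = -1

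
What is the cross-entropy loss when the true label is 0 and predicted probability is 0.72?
L = 1.273

L = -0·log(0.72) - 1·log(0.28) = -log(0.28) = 1.273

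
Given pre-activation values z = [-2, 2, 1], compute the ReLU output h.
h = [0, 2, 1]

ReLU applied element-wise: max(0,-2)=0, max(0,2)=2, max(0,1)=1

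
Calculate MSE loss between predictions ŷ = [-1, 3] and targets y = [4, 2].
MSE = 13

MSE = (1/2)((-1-4)² + (3-2)²) = (1/2)(25 + 1) = 13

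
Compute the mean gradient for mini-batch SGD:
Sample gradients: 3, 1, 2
Average gradient = 2

Average = (1/3)(3 + 1 + 2) = 6/3 = 2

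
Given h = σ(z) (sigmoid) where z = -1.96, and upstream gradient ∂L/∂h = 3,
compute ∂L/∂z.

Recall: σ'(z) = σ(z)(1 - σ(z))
∂L/∂z = 0.3247

σ(-1.96) = 0.1235
σ'(-1.96) = σ(-1.96)(1 - σ(-1.96)) = 0.1235 × 0.8765 = 0.1082
∂L/∂z = ∂L/∂h · σ'(z) = 3 × 0.1082 = 0.3247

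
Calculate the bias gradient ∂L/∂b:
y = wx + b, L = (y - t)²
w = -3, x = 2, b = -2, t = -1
∂L/∂b = -14

y = wx + b = (-3)(2) + -2 = -8
∂L/∂y = 2(y - t) = 2(-8 - -1) = -14
∂y/∂b = 1
∂L/∂b = ∂L/∂y · ∂y/∂b = -14 × 1 = -14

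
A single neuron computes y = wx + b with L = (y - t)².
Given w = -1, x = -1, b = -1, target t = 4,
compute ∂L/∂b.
∂L/∂b = -8

y = wx + b = (-1)(-1) + -1 = 0
∂L/∂y = 2(y - t) = 2(0 - 4) = -8
∂y/∂b = 1
∂L/∂b = ∂L/∂y · ∂y/∂b = -8 × 1 = -8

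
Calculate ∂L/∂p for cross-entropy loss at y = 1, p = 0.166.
∂L/∂p = -6.024

∂L/∂p = -y/p + (1-y)/(1-p) = -1/0.166 + 0 = -6.024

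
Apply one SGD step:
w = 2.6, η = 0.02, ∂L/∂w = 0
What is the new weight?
w_new = 2.6

w_new = w - η·∂L/∂w = 2.6 - 0.02×(0) = 2.6 - (0) = 2.6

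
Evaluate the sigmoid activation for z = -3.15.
0.04109

sigmoid(-3.15) = 1/(1 + e^(3.15)) = 1/(1 + 23.34) = 0.04109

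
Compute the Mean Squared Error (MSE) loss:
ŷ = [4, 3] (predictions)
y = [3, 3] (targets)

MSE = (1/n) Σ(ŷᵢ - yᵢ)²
MSE = 0.5

MSE = (1/2)((4-3)² + (3-3)²) = (1/2)(1 + 0) = 0.5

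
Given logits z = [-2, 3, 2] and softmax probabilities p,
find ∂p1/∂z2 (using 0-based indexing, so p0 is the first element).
∂p1/∂z2 = -0.1947

p = softmax(z) = [0.004902, 0.7275, 0.2676]
p1 = 0.7275, p2 = 0.2676

∂p1/∂z2 = -p1 × p2 = -0.7275 × 0.2676 = -0.1947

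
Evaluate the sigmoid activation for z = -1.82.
0.1394

sigmoid(-1.82) = 1/(1 + e^(1.82)) = 1/(1 + 6.172) = 0.1394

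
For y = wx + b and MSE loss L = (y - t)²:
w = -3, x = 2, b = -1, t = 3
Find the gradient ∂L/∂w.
∂L/∂w = -40

y = wx + b = (-3)(2) + -1 = -7
∂L/∂y = 2(y - t) = 2(-7 - 3) = -20
∂y/∂w = x = 2
∂L/∂w = ∂L/∂y · ∂y/∂w = -20 × 2 = -40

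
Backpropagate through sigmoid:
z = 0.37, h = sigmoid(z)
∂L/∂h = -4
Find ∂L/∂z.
∂L/∂z = -0.9665

σ(0.37) = 0.5915
σ'(0.37) = σ(0.37)(1 - σ(0.37)) = 0.5915 × 0.4085 = 0.2416
∂L/∂z = ∂L/∂h · σ'(z) = -4 × 0.2416 = -0.9665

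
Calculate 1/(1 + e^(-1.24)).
0.7756

sigmoid(1.24) = 1/(1 + e^(-1.24)) = 1/(1 + 0.2894) = 0.7756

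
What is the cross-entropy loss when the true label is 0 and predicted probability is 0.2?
L = 0.2231

L = -0·log(0.2) - 1·log(0.8) = -log(0.8) = 0.2231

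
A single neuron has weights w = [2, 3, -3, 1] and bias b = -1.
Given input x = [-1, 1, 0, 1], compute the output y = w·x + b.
y = 1

y = (2)(-1) + (3)(1) + (-3)(0) + (1)(1) + -1 = 1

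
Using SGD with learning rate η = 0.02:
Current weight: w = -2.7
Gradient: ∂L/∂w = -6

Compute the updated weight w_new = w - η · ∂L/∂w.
w_new = -2.58

w_new = w - η·∂L/∂w = -2.7 - 0.02×(-6) = -2.7 - (-0.12) = -2.58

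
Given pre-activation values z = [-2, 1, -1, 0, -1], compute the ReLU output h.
h = [0, 1, 0, 0, 0]

ReLU applied element-wise: max(0,-2)=0, max(0,1)=1, max(0,-1)=0, max(0,0)=0, max(0,-1)=0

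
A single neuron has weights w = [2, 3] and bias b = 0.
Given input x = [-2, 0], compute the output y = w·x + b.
y = -4

y = (2)(-2) + (3)(0) + 0 = -4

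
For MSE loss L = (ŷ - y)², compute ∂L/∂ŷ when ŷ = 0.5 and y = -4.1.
∂L/∂ŷ = 9.2

∂L/∂ŷ = 2(ŷ - y) = 2(0.5 - -4.1) = 2(4.6) = 9.2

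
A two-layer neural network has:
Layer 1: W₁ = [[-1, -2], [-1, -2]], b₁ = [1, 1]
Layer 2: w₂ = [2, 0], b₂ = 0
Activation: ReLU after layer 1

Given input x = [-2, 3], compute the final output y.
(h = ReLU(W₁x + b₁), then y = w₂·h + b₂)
y = 0

Layer 1 pre-activation: z₁ = [-3, -3]
After ReLU: h = [0, 0]
Layer 2 output: y = 2×0 + 0×0 + 0 = 0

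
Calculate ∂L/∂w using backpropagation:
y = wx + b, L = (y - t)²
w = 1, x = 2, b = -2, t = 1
∂L/∂w = -4

y = wx + b = (1)(2) + -2 = 0
∂L/∂y = 2(y - t) = 2(0 - 1) = -2
∂y/∂w = x = 2
∂L/∂w = ∂L/∂y · ∂y/∂w = -2 × 2 = -4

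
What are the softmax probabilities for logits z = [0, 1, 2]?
p = [0.09, 0.2447, 0.6652]

exp(z) = [1, 2.718, 7.389]
Sum = 11.11
p = [0.09, 0.2447, 0.6652]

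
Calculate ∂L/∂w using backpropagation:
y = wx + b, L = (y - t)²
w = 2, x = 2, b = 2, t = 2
∂L/∂w = 16

y = wx + b = (2)(2) + 2 = 6
∂L/∂y = 2(y - t) = 2(6 - 2) = 8
∂y/∂w = x = 2
∂L/∂w = ∂L/∂y · ∂y/∂w = 8 × 2 = 16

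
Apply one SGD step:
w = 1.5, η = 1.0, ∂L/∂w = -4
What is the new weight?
w_new = 5.5

w_new = w - η·∂L/∂w = 1.5 - 1.0×(-4) = 1.5 - (-4) = 5.5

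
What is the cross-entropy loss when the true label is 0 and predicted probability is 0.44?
L = 0.5798

L = -0·log(0.44) - 1·log(0.56) = -log(0.56) = 0.5798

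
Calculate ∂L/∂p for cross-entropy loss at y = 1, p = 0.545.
∂L/∂p = -1.835

∂L/∂p = -y/p + (1-y)/(1-p) = -1/0.545 + 0 = -1.835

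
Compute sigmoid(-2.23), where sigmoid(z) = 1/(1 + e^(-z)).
0.09709

sigmoid(-2.23) = 1/(1 + e^(2.23)) = 1/(1 + 9.3) = 0.09709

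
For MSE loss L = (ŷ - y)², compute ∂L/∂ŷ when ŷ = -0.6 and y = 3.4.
∂L/∂ŷ = -8.0

∂L/∂ŷ = 2(ŷ - y) = 2(-0.6 - 3.4) = 2(-4.0) = -8.0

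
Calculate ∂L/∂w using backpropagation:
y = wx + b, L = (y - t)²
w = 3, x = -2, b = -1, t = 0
∂L/∂w = 28

y = wx + b = (3)(-2) + -1 = -7
∂L/∂y = 2(y - t) = 2(-7 - 0) = -14
∂y/∂w = x = -2
∂L/∂w = ∂L/∂y · ∂y/∂w = -14 × -2 = 28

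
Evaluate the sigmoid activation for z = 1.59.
0.8306

sigmoid(1.59) = 1/(1 + e^(-1.59)) = 1/(1 + 0.2039) = 0.8306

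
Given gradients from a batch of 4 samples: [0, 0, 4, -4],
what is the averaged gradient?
Average gradient = 0

Average = (1/4)(0 + 0 + 4 + -4) = 0/4 = 0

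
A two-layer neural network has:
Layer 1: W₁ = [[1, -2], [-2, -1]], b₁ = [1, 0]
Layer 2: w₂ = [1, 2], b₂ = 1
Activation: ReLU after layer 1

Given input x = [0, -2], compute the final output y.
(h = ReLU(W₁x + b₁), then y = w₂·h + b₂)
y = 10

Layer 1 pre-activation: z₁ = [5, 2]
After ReLU: h = [5, 2]
Layer 2 output: y = 1×5 + 2×2 + 1 = 10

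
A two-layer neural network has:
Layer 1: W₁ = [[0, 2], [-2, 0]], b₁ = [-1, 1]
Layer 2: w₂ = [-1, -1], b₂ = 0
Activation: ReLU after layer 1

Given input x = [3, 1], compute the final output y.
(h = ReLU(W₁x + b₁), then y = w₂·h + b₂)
y = -1

Layer 1 pre-activation: z₁ = [1, -5]
After ReLU: h = [1, 0]
Layer 2 output: y = -1×1 + -1×0 + 0 = -1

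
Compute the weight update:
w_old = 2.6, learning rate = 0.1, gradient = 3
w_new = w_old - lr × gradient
w_new = 2.3

w_new = w - η·∂L/∂w = 2.6 - 0.1×(3) = 2.6 - (0.3) = 2.3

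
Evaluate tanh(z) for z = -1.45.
-0.8957

tanh(-1.45) = (e^(-1.45) - e^(1.45))/(e^(-1.45) + e^(1.45)) = -0.8957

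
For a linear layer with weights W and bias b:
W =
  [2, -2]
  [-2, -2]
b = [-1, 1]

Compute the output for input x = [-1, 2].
y = [-7, -1]

Wx = [2×-1 + -2×2, -2×-1 + -2×2]
   = [-6, -2]
y = Wx + b = [-6 + -1, -2 + 1] = [-7, -1]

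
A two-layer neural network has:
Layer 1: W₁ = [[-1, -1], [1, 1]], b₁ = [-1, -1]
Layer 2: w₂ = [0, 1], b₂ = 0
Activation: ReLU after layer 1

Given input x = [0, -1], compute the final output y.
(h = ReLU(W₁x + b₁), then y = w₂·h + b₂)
y = 0

Layer 1 pre-activation: z₁ = [0, -2]
After ReLU: h = [0, 0]
Layer 2 output: y = 0×0 + 1×0 + 0 = 0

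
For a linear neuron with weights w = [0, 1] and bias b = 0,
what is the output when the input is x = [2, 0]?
y = 0

y = (0)(2) + (1)(0) + 0 = 0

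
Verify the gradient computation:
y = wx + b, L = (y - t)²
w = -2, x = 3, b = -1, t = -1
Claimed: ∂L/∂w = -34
Incorrect

y = (-2)(3) + -1 = -7
∂L/∂y = 2(y - t) = 2(-7 - -1) = -12
∂y/∂w = x = 3
∂L/∂w = -12 × 3 = -36

Claimed value: -34
Incorrect: The correct gradient is -36.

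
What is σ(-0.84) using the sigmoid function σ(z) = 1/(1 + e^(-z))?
0.3015

sigmoid(-0.84) = 1/(1 + e^(0.84)) = 1/(1 + 2.316) = 0.3015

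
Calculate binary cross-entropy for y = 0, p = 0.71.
L = 1.238

L = -0·log(0.71) - 1·log(0.29) = -log(0.29) = 1.238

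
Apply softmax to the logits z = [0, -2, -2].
p = [0.787, 0.1065, 0.1065]

exp(z) = [1, 0.1353, 0.1353]
Sum = 1.271
p = [0.787, 0.1065, 0.1065]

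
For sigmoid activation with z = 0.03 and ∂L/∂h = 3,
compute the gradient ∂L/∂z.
∂L/∂z = 0.7498

σ(0.03) = 0.5075
σ'(0.03) = σ(0.03)(1 - σ(0.03)) = 0.5075 × 0.4925 = 0.2499
∂L/∂z = ∂L/∂h · σ'(z) = 3 × 0.2499 = 0.7498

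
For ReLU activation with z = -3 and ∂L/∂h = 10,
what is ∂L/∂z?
∂L/∂z = 0

h = ReLU(-3) = 0
Since z < 0: ∂h/∂z = 0
∂L/∂z = ∂L/∂h · ∂h/∂z = 10 × 0 = 0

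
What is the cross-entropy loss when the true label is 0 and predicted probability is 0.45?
L = 0.5978

L = -0·log(0.45) - 1·log(0.55) = -log(0.55) = 0.5978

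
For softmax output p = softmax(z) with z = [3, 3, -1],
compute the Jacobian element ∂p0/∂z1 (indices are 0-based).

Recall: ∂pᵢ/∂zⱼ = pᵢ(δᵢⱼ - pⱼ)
∂p0/∂z1 = -0.2455

p = softmax(z) = [0.4955, 0.4955, 0.009075]
p0 = 0.4955, p1 = 0.4955

∂p0/∂z1 = -p0 × p1 = -0.4955 × 0.4955 = -0.2455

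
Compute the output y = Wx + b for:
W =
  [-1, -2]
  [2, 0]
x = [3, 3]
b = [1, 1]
y = [-8, 7]

Wx = [-1×3 + -2×3, 2×3 + 0×3]
   = [-9, 6]
y = Wx + b = [-9 + 1, 6 + 1] = [-8, 7]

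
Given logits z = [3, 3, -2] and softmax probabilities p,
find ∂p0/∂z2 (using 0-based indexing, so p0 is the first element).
∂p0/∂z2 = -0.001673

p = softmax(z) = [0.4983, 0.4983, 0.003358]
p0 = 0.4983, p2 = 0.003358

∂p0/∂z2 = -p0 × p2 = -0.4983 × 0.003358 = -0.001673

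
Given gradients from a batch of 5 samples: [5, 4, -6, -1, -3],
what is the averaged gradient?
Average gradient = -0.2

Average = (1/5)(5 + 4 + -6 + -1 + -3) = -1/5 = -0.2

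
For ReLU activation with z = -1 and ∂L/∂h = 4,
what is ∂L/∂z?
∂L/∂z = 0

h = ReLU(-1) = 0
Since z < 0: ∂h/∂z = 0
∂L/∂z = ∂L/∂h · ∂h/∂z = 4 × 0 = 0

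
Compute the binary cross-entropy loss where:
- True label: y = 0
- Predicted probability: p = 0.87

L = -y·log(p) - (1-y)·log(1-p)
L = 2.04

L = -0·log(0.87) - 1·log(0.13) = -log(0.13) = 2.04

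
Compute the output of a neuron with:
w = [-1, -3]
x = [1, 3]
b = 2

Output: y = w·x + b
y = -8

y = (-1)(1) + (-3)(3) + 2 = -8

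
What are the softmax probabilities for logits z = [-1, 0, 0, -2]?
p = [0.147, 0.3995, 0.3995, 0.0541]

exp(z) = [0.3679, 1, 1, 0.1353]
Sum = 2.503
p = [0.147, 0.3995, 0.3995, 0.0541]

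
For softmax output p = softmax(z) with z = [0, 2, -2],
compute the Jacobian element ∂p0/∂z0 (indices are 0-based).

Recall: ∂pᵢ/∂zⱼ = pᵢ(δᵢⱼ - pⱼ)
∂p0/∂z0 = 0.1035

p = softmax(z) = [0.1173, 0.8668, 0.01588]
p0 = 0.1173

∂p0/∂z0 = p0(1 - p0) = 0.1173 × (1 - 0.1173) = 0.1035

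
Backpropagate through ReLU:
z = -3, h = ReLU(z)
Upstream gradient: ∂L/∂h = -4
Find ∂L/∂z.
∂L/∂z = 0

h = ReLU(-3) = 0
Since z < 0: ∂h/∂z = 0
∂L/∂z = ∂L/∂h · ∂h/∂z = -4 × 0 = 0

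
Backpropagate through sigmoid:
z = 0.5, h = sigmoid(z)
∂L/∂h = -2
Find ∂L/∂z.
∂L/∂z = -0.47

σ(0.5) = 0.6225
σ'(0.5) = σ(0.5)(1 - σ(0.5)) = 0.6225 × 0.3775 = 0.235
∂L/∂z = ∂L/∂h · σ'(z) = -2 × 0.235 = -0.47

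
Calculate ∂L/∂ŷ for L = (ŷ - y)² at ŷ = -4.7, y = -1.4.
∂L/∂ŷ = -6.6

∂L/∂ŷ = 2(ŷ - y) = 2(-4.7 - -1.4) = 2(-3.3) = -6.6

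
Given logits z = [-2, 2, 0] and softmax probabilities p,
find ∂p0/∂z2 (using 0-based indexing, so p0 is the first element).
∂p0/∂z2 = -0.001862

p = softmax(z) = [0.01588, 0.8668, 0.1173]
p0 = 0.01588, p2 = 0.1173

∂p0/∂z2 = -p0 × p2 = -0.01588 × 0.1173 = -0.001862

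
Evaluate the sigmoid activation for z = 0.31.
0.5769

sigmoid(0.31) = 1/(1 + e^(-0.31)) = 1/(1 + 0.7334) = 0.5769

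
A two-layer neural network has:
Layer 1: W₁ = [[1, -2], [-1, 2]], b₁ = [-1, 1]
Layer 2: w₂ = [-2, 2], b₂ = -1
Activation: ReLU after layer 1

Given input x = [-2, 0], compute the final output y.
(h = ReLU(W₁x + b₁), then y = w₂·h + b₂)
y = 5

Layer 1 pre-activation: z₁ = [-3, 3]
After ReLU: h = [0, 3]
Layer 2 output: y = -2×0 + 2×3 + -1 = 5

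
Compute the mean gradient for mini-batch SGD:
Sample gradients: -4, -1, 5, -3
Average gradient = -0.75

Average = (1/4)(-4 + -1 + 5 + -3) = -3/4 = -0.75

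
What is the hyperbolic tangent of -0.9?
-0.7163

tanh(-0.9) = (e^(-0.9) - e^(0.9))/(e^(-0.9) + e^(0.9)) = -0.7163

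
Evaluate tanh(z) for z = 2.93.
0.9943

tanh(2.93) = (e^(2.93) - e^(-2.93))/(e^(2.93) + e^(-2.93)) = 0.9943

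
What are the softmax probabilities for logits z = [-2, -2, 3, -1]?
p = [0.0065, 0.0065, 0.9692, 0.0178]

exp(z) = [0.1353, 0.1353, 20.09, 0.3679]
Sum = 20.72
p = [0.0065, 0.0065, 0.9692, 0.0178]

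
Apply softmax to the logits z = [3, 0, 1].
p = [0.8438, 0.042, 0.1142]

exp(z) = [20.09, 1, 2.718]
Sum = 23.8
p = [0.8438, 0.042, 0.1142]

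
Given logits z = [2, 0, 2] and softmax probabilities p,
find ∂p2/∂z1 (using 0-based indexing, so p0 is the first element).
∂p2/∂z1 = -0.02968

p = softmax(z) = [0.4683, 0.06338, 0.4683]
p2 = 0.4683, p1 = 0.06338

∂p2/∂z1 = -p2 × p1 = -0.4683 × 0.06338 = -0.02968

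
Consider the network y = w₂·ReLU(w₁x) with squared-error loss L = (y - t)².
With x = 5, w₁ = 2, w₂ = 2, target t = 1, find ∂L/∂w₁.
∂L/∂w₁ = 380

Forward pass:
z = w₁x = 2×5 = 10
h = ReLU(10) = 10
y = w₂h = 2×10 = 20

Backward pass:
∂L/∂y = 2(y - t) = 2(20 - 1) = 38
∂y/∂h = w₂ = 2
∂h/∂z = 1 (ReLU derivative)
∂z/∂w₁ = x = 5

∂L/∂w₁ = 38 × 2 × 1 × 5 = 380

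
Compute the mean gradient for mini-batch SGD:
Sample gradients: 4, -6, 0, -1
Average gradient = -0.75

Average = (1/4)(4 + -6 + 0 + -1) = -3/4 = -0.75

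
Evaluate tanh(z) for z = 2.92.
0.9942

tanh(2.92) = (e^(2.92) - e^(-2.92))/(e^(2.92) + e^(-2.92)) = 0.9942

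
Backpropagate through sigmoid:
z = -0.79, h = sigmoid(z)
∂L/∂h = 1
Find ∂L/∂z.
∂L/∂z = 0.2147

σ(-0.79) = 0.3122
σ'(-0.79) = σ(-0.79)(1 - σ(-0.79)) = 0.3122 × 0.6878 = 0.2147
∂L/∂z = ∂L/∂h · σ'(z) = 1 × 0.2147 = 0.2147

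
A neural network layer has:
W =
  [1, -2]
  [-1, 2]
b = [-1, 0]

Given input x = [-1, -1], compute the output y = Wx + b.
y = [0, -1]

Wx = [1×-1 + -2×-1, -1×-1 + 2×-1]
   = [1, -1]
y = Wx + b = [1 + -1, -1 + 0] = [0, -1]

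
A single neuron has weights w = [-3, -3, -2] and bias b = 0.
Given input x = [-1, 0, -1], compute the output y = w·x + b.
y = 5

y = (-3)(-1) + (-3)(0) + (-2)(-1) + 0 = 5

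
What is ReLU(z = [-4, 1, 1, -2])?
h = [0, 1, 1, 0]

ReLU applied element-wise: max(0,-4)=0, max(0,1)=1, max(0,1)=1, max(0,-2)=0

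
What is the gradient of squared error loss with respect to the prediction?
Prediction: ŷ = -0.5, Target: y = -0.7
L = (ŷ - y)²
∂L/∂ŷ = 0.4

∂L/∂ŷ = 2(ŷ - y) = 2(-0.5 - -0.7) = 2(0.2) = 0.4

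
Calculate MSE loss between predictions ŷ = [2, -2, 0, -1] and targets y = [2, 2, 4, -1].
MSE = 8

MSE = (1/4)((2-2)² + (-2-2)² + (0-4)² + (-1--1)²) = (1/4)(0 + 16 + 16 + 0) = 8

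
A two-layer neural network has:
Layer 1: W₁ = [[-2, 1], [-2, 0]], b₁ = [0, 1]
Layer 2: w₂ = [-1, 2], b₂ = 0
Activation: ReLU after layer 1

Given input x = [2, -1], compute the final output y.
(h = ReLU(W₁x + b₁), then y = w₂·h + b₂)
y = 0

Layer 1 pre-activation: z₁ = [-5, -3]
After ReLU: h = [0, 0]
Layer 2 output: y = -1×0 + 2×0 + 0 = 0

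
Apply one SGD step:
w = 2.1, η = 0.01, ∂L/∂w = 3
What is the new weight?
w_new = 2.07

w_new = w - η·∂L/∂w = 2.1 - 0.01×(3) = 2.1 - (0.03) = 2.07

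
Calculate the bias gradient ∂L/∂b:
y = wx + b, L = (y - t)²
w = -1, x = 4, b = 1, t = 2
∂L/∂b = -10

y = wx + b = (-1)(4) + 1 = -3
∂L/∂y = 2(y - t) = 2(-3 - 2) = -10
∂y/∂b = 1
∂L/∂b = ∂L/∂y · ∂y/∂b = -10 × 1 = -10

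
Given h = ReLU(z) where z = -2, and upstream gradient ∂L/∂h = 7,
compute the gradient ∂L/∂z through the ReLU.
∂L/∂z = 0

h = ReLU(-2) = 0
Since z < 0: ∂h/∂z = 0
∂L/∂z = ∂L/∂h · ∂h/∂z = 7 × 0 = 0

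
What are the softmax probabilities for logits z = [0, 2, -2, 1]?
p = [0.0889, 0.6572, 0.012, 0.2418]

exp(z) = [1, 7.389, 0.1353, 2.718]
Sum = 11.24
p = [0.0889, 0.6572, 0.012, 0.2418]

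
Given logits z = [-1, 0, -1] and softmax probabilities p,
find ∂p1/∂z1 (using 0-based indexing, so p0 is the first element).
∂p1/∂z1 = 0.2442

p = softmax(z) = [0.2119, 0.5761, 0.2119]
p1 = 0.5761

∂p1/∂z1 = p1(1 - p1) = 0.5761 × (1 - 0.5761) = 0.2442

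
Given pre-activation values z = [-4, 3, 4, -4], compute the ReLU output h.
h = [0, 3, 4, 0]

ReLU applied element-wise: max(0,-4)=0, max(0,3)=3, max(0,4)=4, max(0,-4)=0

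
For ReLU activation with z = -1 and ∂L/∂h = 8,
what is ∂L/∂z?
∂L/∂z = 0

h = ReLU(-1) = 0
Since z < 0: ∂h/∂z = 0
∂L/∂z = ∂L/∂h · ∂h/∂z = 8 × 0 = 0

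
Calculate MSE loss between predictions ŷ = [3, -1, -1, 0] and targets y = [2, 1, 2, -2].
MSE = 4.5

MSE = (1/4)((3-2)² + (-1-1)² + (-1-2)² + (0--2)²) = (1/4)(1 + 4 + 9 + 4) = 4.5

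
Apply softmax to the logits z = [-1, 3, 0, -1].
p = [0.0169, 0.9205, 0.0458, 0.0169]

exp(z) = [0.3679, 20.09, 1, 0.3679]
Sum = 21.82
p = [0.0169, 0.9205, 0.0458, 0.0169]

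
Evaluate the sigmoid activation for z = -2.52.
0.07447

sigmoid(-2.52) = 1/(1 + e^(2.52)) = 1/(1 + 12.43) = 0.07447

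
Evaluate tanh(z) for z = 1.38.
0.881

tanh(1.38) = (e^(1.38) - e^(-1.38))/(e^(1.38) + e^(-1.38)) = 0.881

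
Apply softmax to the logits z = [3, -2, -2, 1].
p = [0.8705, 0.0059, 0.0059, 0.1178]

exp(z) = [20.09, 0.1353, 0.1353, 2.718]
Sum = 23.07
p = [0.8705, 0.0059, 0.0059, 0.1178]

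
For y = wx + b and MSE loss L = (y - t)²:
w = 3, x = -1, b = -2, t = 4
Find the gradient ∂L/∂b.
∂L/∂b = -18

y = wx + b = (3)(-1) + -2 = -5
∂L/∂y = 2(y - t) = 2(-5 - 4) = -18
∂y/∂b = 1
∂L/∂b = ∂L/∂y · ∂y/∂b = -18 × 1 = -18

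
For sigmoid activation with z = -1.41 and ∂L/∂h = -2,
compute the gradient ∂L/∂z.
∂L/∂z = -0.3155

σ(-1.41) = 0.1962
σ'(-1.41) = σ(-1.41)(1 - σ(-1.41)) = 0.1962 × 0.8038 = 0.1577
∂L/∂z = ∂L/∂h · σ'(z) = -2 × 0.1577 = -0.3155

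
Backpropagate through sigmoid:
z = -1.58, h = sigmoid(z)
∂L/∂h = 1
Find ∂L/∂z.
∂L/∂z = 0.1416

σ(-1.58) = 0.1708
σ'(-1.58) = σ(-1.58)(1 - σ(-1.58)) = 0.1708 × 0.8292 = 0.1416
∂L/∂z = ∂L/∂h · σ'(z) = 1 × 0.1416 = 0.1416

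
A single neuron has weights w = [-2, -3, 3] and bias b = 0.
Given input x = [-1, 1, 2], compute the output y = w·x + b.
y = 5

y = (-2)(-1) + (-3)(1) + (3)(2) + 0 = 5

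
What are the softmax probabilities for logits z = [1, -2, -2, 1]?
p = [0.4763, 0.0237, 0.0237, 0.4763]

exp(z) = [2.718, 0.1353, 0.1353, 2.718]
Sum = 5.707
p = [0.4763, 0.0237, 0.0237, 0.4763]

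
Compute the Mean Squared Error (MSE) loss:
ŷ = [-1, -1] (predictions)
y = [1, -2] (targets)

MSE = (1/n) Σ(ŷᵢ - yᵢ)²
MSE = 2.5

MSE = (1/2)((-1-1)² + (-1--2)²) = (1/2)(4 + 1) = 2.5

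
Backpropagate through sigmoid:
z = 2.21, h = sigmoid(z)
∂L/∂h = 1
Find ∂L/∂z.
∂L/∂z = 0.08908

σ(2.21) = 0.9011
σ'(2.21) = σ(2.21)(1 - σ(2.21)) = 0.9011 × 0.09886 = 0.08908
∂L/∂z = ∂L/∂h · σ'(z) = 1 × 0.08908 = 0.08908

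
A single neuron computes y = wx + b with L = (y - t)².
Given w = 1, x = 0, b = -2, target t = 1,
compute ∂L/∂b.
∂L/∂b = -6

y = wx + b = (1)(0) + -2 = -2
∂L/∂y = 2(y - t) = 2(-2 - 1) = -6
∂y/∂b = 1
∂L/∂b = ∂L/∂y · ∂y/∂b = -6 × 1 = -6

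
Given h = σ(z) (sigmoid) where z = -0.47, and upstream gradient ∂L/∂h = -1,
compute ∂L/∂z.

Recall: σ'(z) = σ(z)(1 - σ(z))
∂L/∂z = -0.2367

σ(-0.47) = 0.3846
σ'(-0.47) = σ(-0.47)(1 - σ(-0.47)) = 0.3846 × 0.6154 = 0.2367
∂L/∂z = ∂L/∂h · σ'(z) = -1 × 0.2367 = -0.2367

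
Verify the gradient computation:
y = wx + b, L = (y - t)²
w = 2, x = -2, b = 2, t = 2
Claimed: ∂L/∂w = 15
Incorrect

y = (2)(-2) + 2 = -2
∂L/∂y = 2(y - t) = 2(-2 - 2) = -8
∂y/∂w = x = -2
∂L/∂w = -8 × -2 = 16

Claimed value: 15
Incorrect: The correct gradient is 16.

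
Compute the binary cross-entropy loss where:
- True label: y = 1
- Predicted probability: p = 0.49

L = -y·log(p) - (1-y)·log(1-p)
L = 0.7133

L = -1·log(0.49) - 0·log(0.51) = -log(0.49) = 0.7133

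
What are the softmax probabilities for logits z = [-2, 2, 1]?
p = [0.0132, 0.7214, 0.2654]

exp(z) = [0.1353, 7.389, 2.718]
Sum = 10.24
p = [0.0132, 0.7214, 0.2654]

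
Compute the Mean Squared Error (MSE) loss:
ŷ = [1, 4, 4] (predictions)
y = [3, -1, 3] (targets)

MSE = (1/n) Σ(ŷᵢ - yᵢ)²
MSE = 10

MSE = (1/3)((1-3)² + (4--1)² + (4-3)²) = (1/3)(4 + 25 + 1) = 10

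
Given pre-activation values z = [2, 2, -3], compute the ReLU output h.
h = [2, 2, 0]

ReLU applied element-wise: max(0,2)=2, max(0,2)=2, max(0,-3)=0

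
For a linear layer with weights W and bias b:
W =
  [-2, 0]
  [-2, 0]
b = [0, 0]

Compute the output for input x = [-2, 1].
y = [4, 4]

Wx = [-2×-2 + 0×1, -2×-2 + 0×1]
   = [4, 4]
y = Wx + b = [4 + 0, 4 + 0] = [4, 4]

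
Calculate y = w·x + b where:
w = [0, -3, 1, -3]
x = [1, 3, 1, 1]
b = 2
y = -9

y = (0)(1) + (-3)(3) + (1)(1) + (-3)(1) + 2 = -9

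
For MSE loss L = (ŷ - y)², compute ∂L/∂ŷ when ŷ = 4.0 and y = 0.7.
∂L/∂ŷ = 6.6

∂L/∂ŷ = 2(ŷ - y) = 2(4.0 - 0.7) = 2(3.3) = 6.6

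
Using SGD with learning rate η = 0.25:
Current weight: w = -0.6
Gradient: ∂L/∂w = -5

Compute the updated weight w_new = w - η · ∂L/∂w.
w_new = 0.65

w_new = w - η·∂L/∂w = -0.6 - 0.25×(-5) = -0.6 - (-1.25) = 0.65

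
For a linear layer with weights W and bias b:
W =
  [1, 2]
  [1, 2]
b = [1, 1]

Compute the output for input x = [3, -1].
y = [2, 2]

Wx = [1×3 + 2×-1, 1×3 + 2×-1]
   = [1, 1]
y = Wx + b = [1 + 1, 1 + 1] = [2, 2]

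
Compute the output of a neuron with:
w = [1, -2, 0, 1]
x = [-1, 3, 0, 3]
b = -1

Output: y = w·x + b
y = -5

y = (1)(-1) + (-2)(3) + (0)(0) + (1)(3) + -1 = -5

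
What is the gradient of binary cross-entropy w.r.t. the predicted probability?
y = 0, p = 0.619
∂L/∂p = 2.625

∂L/∂p = -y/p + (1-y)/(1-p) = 0 + 1/0.381 = 2.625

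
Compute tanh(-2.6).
-0.989

tanh(-2.6) = (e^(-2.6) - e^(2.6))/(e^(-2.6) + e^(2.6)) = -0.989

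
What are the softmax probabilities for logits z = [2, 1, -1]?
p = [0.7054, 0.2595, 0.0351]

exp(z) = [7.389, 2.718, 0.3679]
Sum = 10.48
p = [0.7054, 0.2595, 0.0351]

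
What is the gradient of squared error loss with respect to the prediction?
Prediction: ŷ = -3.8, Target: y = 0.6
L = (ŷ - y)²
∂L/∂ŷ = -8.8

∂L/∂ŷ = 2(ŷ - y) = 2(-3.8 - 0.6) = 2(-4.4) = -8.8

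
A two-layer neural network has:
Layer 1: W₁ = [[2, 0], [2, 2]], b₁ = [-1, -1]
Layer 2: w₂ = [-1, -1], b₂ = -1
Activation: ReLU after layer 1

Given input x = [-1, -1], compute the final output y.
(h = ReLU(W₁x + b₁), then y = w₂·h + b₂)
y = -1

Layer 1 pre-activation: z₁ = [-3, -5]
After ReLU: h = [0, 0]
Layer 2 output: y = -1×0 + -1×0 + -1 = -1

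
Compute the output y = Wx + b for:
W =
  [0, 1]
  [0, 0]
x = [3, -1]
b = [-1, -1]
y = [-2, -1]

Wx = [0×3 + 1×-1, 0×3 + 0×-1]
   = [-1, 0]
y = Wx + b = [-1 + -1, 0 + -1] = [-2, -1]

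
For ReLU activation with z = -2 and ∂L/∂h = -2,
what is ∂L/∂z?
∂L/∂z = 0

h = ReLU(-2) = 0
Since z < 0: ∂h/∂z = 0
∂L/∂z = ∂L/∂h · ∂h/∂z = -2 × 0 = 0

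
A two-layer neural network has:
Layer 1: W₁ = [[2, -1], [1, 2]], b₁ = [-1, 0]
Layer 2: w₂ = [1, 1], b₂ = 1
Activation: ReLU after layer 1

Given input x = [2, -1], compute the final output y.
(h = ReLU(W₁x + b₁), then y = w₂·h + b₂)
y = 5

Layer 1 pre-activation: z₁ = [4, 0]
After ReLU: h = [4, 0]
Layer 2 output: y = 1×4 + 1×0 + 1 = 5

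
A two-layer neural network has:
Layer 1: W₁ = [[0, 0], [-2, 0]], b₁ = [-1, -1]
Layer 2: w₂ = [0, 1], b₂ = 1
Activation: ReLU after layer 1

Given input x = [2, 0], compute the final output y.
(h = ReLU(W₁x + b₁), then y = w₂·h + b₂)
y = 1

Layer 1 pre-activation: z₁ = [-1, -5]
After ReLU: h = [0, 0]
Layer 2 output: y = 0×0 + 1×0 + 1 = 1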